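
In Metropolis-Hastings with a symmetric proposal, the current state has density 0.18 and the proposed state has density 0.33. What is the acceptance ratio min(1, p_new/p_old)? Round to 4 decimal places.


Ratio = p_new / p_old = 0.33 / 0.18 = 1.8333
Acceptance = min(1, 1.8333) = 1.0

1.0


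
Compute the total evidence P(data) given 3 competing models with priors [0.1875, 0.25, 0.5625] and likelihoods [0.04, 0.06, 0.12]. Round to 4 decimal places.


Marginal likelihood = sum P(model_i) * P(data|model_i)
Model 1: 0.1875 * 0.04 = 0.0075
Model 2: 0.25 * 0.06 = 0.015
Model 3: 0.5625 * 0.12 = 0.0675
Total = 0.09

0.09


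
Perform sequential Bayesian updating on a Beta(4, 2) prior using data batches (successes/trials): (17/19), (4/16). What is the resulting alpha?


Accumulate successes: 21
Posterior alpha = prior alpha + sum of successes
= 4 + 21 = 25

25


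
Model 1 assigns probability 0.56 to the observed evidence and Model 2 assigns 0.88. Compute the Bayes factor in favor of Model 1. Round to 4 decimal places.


BF = P(data|M1) / P(data|M2)
= 0.56 / 0.88 = 0.6364

0.6364


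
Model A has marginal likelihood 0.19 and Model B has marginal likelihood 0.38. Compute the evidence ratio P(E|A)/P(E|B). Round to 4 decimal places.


Evidence ratio = P(E|A) / P(E|B)
= 0.19 / 0.38
= 0.5

0.5


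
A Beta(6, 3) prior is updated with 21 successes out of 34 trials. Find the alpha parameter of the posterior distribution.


In the Beta-Binomial conjugate update:
alpha_post = alpha_prior + successes
= 6 + 21
= 27

27


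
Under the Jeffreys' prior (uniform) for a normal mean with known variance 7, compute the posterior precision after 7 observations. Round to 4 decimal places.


Prior precision = 0 (flat prior).
Post. prec. = 0 + n/var = 7/7 = 1.0

1.0


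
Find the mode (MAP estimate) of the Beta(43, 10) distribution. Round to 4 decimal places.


For Beta(a,b) with a,b > 1:
Mode = (a-1)/(a+b-2) = (43-1)/(53-2)
= 42/51 = 0.8235

0.8235


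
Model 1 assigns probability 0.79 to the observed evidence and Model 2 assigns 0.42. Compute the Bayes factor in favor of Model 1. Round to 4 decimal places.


BF = P(data|M1) / P(data|M2)
= 0.79 / 0.42 = 1.881

1.881


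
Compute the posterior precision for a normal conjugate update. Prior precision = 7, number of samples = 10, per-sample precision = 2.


tau_post = tau_0 + n * tau
= 7 + 10 * 2 = 27

27


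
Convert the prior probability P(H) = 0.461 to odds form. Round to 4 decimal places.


P(not H) = 1 - 0.461 = 0.539
Odds = 0.461 / 0.539 = 0.8553

0.8553


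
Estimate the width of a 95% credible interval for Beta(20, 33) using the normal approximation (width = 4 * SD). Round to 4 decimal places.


For Beta(a,b): Var = ab/((a+b)^2(a+b+1))
Var = 0.0044, SD = 0.066
Approximate 95% CI width = 4 * 0.066 = 0.2639

0.2639


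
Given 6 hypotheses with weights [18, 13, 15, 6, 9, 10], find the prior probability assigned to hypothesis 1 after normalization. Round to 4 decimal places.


To normalize, divide each weight by the sum of all weights.
Sum = 71
Prior(H1) = 18/71 = 0.2535

0.2535


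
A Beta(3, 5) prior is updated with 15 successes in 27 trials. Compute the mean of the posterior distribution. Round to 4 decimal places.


After update: Beta(18, 17)
Mean = 18 / (18 + 17) = 18 / 35
= 0.5143

0.5143


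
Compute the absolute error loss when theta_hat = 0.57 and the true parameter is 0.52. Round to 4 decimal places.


L = |theta_hat - theta_true|
= |0.57 - 0.52| = 0.05

0.05


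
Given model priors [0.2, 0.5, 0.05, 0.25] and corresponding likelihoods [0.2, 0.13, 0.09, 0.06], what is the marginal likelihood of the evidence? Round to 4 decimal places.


P(E) = sum_i P(M_i) P(E|M_i)
= 0.04 + 0.065 + 0.0045 + 0.015
= 0.1245

0.1245


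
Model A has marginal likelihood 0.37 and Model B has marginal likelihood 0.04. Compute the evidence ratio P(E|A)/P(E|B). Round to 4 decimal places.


Evidence ratio = P(E|A) / P(E|B)
= 0.37 / 0.04
= 9.25

9.25


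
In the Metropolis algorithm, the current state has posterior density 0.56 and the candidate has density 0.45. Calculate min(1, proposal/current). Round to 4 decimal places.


Ratio = 0.45/0.56 = 0.8036
Acceptance probability = min(1, 0.8036)
= 0.8036

0.8036


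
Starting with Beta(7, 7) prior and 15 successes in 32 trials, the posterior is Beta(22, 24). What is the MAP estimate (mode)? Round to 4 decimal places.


The mode of Beta(a, b) when a > 1 and b > 1 is (a-1)/(a+b-2)
= (22 - 1) / (22 + 24 - 2)
= 21 / 44
= 0.4773

0.4773


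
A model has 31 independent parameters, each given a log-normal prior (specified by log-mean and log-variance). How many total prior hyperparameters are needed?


Each log-normal prior needs 2 hyperparameters (log-mean and log-variance).
Total = 2 * 31 = 62

62


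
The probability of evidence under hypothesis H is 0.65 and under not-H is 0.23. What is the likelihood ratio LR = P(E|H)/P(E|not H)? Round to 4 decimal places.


LR = 0.65 / 0.23
= 2.8261

2.8261


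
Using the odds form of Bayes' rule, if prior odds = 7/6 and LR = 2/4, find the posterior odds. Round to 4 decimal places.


Bayes' rule in odds form: posterior odds = prior odds * LR
= (7 * 2) / (6 * 4)
= 14/24 = 0.5833

0.5833


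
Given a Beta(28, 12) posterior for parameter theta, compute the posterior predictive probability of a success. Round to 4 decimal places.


For a Beta-Bernoulli model, the predictive probability is the mean:
P(success) = 28/(28+12) = 28/40 = 0.7

0.7


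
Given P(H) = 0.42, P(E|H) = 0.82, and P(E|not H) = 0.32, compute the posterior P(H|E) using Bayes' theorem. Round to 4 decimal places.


By Bayes' theorem: P(H|E) = P(E|H)*P(H) / P(E)
P(E) = P(E|H)*P(H) + P(E|not H)*P(not H)
P(E) = 0.82*0.42 + 0.32*0.58 = 0.53
P(H|E) = 0.82*0.42 / 0.53 = 0.6498

0.6498


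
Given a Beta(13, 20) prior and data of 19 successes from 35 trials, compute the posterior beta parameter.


Number of failures = 35 - 19 = 16
Posterior beta = 20 + 16 = 36

36


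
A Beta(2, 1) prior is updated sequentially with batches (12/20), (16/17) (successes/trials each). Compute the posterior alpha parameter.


Sequential conjugate updating is equivalent to a single batch update.
Total successes across all batches = 28
alpha_posterior = alpha_prior + total_successes = 2 + 28
= 30

30


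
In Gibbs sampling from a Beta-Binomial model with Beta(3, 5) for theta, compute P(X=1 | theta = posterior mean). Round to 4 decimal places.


Posterior mean = alpha/(alpha+beta) = 3/8 = 0.375
P(X=1|theta=mean) = theta = 0.375

0.375


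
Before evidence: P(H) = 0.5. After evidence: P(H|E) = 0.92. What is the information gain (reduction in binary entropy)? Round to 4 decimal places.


Prior entropy = 1.0
Posterior entropy = 0.4022
Information gain = 1.0 - 0.4022 = 0.5978

0.5978


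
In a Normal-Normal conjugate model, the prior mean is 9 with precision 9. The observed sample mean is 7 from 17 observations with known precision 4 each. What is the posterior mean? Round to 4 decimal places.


Posterior precision = tau0 + n*tau = 9 + 17*4 = 77
Posterior mean = (tau0*mu0 + n*tau*xbar) / posterior_precision
= (9*9 + 17*4*7) / 77
= 557 / 77 = 7.2338

7.2338


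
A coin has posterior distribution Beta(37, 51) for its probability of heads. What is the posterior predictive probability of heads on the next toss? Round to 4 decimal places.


Posterior predictive = E[theta] = alpha/(alpha+beta)
= 37/88
= 0.4205

0.4205


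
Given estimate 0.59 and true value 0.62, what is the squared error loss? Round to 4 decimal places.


Squared error = (estimate - true)^2
Difference = -0.03
Loss = -0.03^2 = 0.0009

0.0009


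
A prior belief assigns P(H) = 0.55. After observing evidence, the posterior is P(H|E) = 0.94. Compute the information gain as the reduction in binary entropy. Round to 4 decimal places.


H(prior) = -0.55*log2(0.55) - 0.45*log2(0.45)
= 0.9928
H(post) = -0.94*log2(0.94) - 0.06*log2(0.06)
= 0.3274
IG = 0.9928 - 0.3274 = 0.6653

0.6653


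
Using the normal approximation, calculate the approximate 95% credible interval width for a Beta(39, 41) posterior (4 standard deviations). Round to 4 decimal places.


Var(Beta) = 39*41/(80^2 * 81) = 0.0031
SD = 0.0555
Width ~ 4*SD = 0.2222

0.2222


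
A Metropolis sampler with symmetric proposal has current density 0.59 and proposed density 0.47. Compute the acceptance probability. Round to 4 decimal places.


For symmetric proposals, acceptance = min(1, pi(x*)/pi(x))
= min(1, 0.47/0.59)
= min(1, 0.7966) = 0.7966

0.7966


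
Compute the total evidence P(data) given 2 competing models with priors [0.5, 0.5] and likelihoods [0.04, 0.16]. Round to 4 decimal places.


Marginal likelihood = sum P(model_i) * P(data|model_i)
Model 1: 0.5 * 0.04 = 0.02
Model 2: 0.5 * 0.16 = 0.08
Total = 0.1

0.1


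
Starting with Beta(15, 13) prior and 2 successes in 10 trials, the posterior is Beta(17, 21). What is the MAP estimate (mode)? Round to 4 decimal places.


The mode of Beta(a, b) when a > 1 and b > 1 is (a-1)/(a+b-2)
= (17 - 1) / (17 + 21 - 2)
= 16 / 36
= 0.4444

0.4444


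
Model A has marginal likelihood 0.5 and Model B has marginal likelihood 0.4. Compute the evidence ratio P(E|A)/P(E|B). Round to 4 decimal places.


Evidence ratio = P(E|A) / P(E|B)
= 0.5 / 0.4
= 1.25

1.25


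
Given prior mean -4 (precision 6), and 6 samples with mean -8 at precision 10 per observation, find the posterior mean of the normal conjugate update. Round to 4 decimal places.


The posterior mean is a precision-weighted average of prior and data.
Post. prec. = 6 + 60 = 66
Post. mean = (-24 + -480)/66 = -504/66 = -7.6364

-7.6364


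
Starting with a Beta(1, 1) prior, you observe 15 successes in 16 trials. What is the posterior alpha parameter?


For a Beta-Binomial conjugate model:
Posterior alpha = prior alpha + number of successes
= 1 + 15 = 16

16


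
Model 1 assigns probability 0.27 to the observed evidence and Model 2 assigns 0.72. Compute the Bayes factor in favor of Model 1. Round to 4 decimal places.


BF = P(data|M1) / P(data|M2)
= 0.27 / 0.72 = 0.375

0.375


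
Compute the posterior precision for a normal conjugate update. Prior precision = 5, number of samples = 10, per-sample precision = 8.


tau_post = tau_0 + n * tau
= 5 + 10 * 8 = 85

85


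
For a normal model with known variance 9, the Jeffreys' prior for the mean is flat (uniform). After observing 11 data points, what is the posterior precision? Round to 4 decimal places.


Jeffreys' prior for normal mean (known variance) is flat.
Prior precision = 0.
Posterior precision = prior_prec + n/sigma^2 = 0 + 11/9
= 1.2222

1.2222


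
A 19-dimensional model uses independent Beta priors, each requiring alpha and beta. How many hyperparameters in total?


Per parameter: 2 (alpha and beta).
Total = 19 * 2 = 38

38


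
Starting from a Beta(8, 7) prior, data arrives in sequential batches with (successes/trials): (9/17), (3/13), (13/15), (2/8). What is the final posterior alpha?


In sequential Bayesian updating, we sum all successes.
Total successes = 27
Final alpha = 8 + 27 = 35

35


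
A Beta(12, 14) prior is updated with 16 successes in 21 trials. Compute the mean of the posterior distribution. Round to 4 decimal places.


After update: Beta(28, 19)
Mean = 28 / (28 + 19) = 28 / 47
= 0.5957

0.5957


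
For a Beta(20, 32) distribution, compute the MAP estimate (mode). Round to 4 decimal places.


MAP = mode = (a-1)/(a+b-2)
= (20-1)/(20+32-2)
= 19/50 = 0.38

0.38


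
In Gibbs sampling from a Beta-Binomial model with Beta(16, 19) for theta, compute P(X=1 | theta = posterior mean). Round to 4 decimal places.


Posterior mean = alpha/(alpha+beta) = 16/35 = 0.4571
P(X=1|theta=mean) = theta = 0.4571

0.4571


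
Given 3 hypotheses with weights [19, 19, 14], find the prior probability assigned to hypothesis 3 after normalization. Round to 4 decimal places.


To normalize, divide each weight by the sum of all weights.
Sum = 52
Prior(H3) = 14/52 = 0.2692

0.2692


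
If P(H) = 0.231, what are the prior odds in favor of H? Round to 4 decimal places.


Prior odds = P(H) / (1 - P(H))
= 0.231 / 0.769
= 0.3004

0.3004


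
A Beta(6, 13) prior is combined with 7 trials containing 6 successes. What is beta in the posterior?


In conjugate updating:
beta_posterior = beta_prior + (n - k)
= 13 + (7 - 6)
= 13 + 1 = 14

14


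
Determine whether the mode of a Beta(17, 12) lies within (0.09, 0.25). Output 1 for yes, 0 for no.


First find the mode: (a-1)/(a+b-2) = 0.5926
Is 0.5926 in (0.09, 0.25)? 0

0


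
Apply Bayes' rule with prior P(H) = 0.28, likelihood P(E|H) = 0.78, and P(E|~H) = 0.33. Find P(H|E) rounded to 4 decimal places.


Step 1: Compute marginal P(E) = P(E|H)P(H) + P(E|~H)P(~H)
= 0.78*0.28 + 0.33*0.72 = 0.456
Step 2: P(H|E) = P(E|H)P(H)/P(E) = 0.2184/0.456
= 0.4789

0.4789


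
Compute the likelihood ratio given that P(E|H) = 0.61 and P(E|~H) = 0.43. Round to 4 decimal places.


LR = P(E|H) / P(E|~H)
= 0.61 / 0.43 = 1.4186

1.4186


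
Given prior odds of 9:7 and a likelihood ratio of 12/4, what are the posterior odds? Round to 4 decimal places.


Posterior odds = prior odds * LR
Prior odds = 9/7 = 1.2857
LR = 12/4 = 3.0
Posterior odds = 1.2857 * 3.0 = 3.8571

3.8571


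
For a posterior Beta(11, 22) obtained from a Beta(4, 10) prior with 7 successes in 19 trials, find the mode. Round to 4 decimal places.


Mode = (alpha - 1) / (alpha + beta - 2)
= 10 / 31
= 0.3226

0.3226


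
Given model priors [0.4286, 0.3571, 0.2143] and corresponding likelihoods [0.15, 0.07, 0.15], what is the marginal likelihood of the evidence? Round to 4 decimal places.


P(E) = sum_i P(M_i) P(E|M_i)
= 0.0643 + 0.025 + 0.0321
= 0.1214

0.1214


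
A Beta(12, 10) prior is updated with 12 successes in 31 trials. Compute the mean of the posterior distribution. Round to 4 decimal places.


After update: Beta(24, 29)
Mean = 24 / (24 + 29) = 24 / 53
= 0.4528

0.4528


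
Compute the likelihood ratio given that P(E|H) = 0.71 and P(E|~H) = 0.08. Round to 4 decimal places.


LR = P(E|H) / P(E|~H)
= 0.71 / 0.08 = 8.875

8.875


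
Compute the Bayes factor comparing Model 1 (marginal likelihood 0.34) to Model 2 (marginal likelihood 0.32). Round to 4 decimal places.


BF12 = marginal likelihood of M1 / marginal likelihood of M2
= 0.34/0.32
= 1.0625

1.0625


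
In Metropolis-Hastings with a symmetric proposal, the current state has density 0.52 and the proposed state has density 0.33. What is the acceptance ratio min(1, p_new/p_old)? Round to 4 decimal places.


Ratio = p_new / p_old = 0.33 / 0.52 = 0.6346
Acceptance = min(1, 0.6346) = 0.6346

0.6346


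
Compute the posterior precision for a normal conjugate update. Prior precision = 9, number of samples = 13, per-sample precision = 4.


tau_post = tau_0 + n * tau
= 9 + 13 * 4 = 61

61


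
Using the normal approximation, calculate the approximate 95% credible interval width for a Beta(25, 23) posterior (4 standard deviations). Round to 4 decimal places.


Var(Beta) = 25*23/(48^2 * 49) = 0.0051
SD = 0.0714
Width ~ 4*SD = 0.2855

0.2855


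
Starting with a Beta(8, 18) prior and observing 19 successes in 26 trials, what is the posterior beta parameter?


Posterior beta = prior beta + failures
Failures = 26 - 19 = 7
beta_post = 18 + 7 = 25

25


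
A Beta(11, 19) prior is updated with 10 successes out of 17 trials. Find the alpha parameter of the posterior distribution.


In the Beta-Binomial conjugate update:
alpha_post = alpha_prior + successes
= 11 + 10
= 21

21


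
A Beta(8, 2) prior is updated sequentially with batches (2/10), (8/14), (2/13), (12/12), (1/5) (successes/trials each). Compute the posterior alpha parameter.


Sequential conjugate updating is equivalent to a single batch update.
Total successes across all batches = 25
alpha_posterior = alpha_prior + total_successes = 8 + 25
= 33

33


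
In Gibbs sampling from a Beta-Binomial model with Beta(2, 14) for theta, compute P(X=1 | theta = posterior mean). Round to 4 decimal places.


Posterior mean = alpha/(alpha+beta) = 2/16 = 0.125
P(X=1|theta=mean) = theta = 0.125

0.125


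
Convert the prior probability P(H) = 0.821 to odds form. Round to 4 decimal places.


P(not H) = 1 - 0.821 = 0.179
Odds = 0.821 / 0.179 = 4.5866

4.5866


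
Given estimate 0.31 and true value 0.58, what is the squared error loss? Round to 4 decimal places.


Squared error = (estimate - true)^2
Difference = -0.27
Loss = -0.27^2 = 0.0729

0.0729


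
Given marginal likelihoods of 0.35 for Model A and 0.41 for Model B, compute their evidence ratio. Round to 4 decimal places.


Ratio = ML(A) / ML(B) = 0.35/0.41
= 0.8537

0.8537


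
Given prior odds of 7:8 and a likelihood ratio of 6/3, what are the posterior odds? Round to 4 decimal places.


Posterior odds = prior odds * LR
Prior odds = 7/8 = 0.875
LR = 6/3 = 2.0
Posterior odds = 0.875 * 2.0 = 1.75

1.75


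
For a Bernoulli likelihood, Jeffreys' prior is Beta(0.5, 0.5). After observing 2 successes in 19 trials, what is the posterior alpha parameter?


Jeffreys' prior for Bernoulli is Beta(0.5, 0.5).
Posterior is Beta(0.5 + k, 0.5 + n - k).
Posterior alpha = 0.5 + k = 0.5 + 2 = 2.5

2.5


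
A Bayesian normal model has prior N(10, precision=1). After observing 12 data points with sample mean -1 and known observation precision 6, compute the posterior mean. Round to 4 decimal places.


Posterior mean = (prior_precision * prior_mean + n * data_precision * data_mean) / (prior_precision + n * data_precision)
Numerator = 1*10 + 12*6*-1 = -62
Denominator = 1 + 12*6 = 73
Posterior mean = -0.8493

-0.8493


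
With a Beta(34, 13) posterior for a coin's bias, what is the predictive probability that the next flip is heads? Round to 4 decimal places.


The predictive probability equals the posterior mean.
P(next = heads) = alpha / (alpha + beta)
= 34 / 47 = 0.7234

0.7234


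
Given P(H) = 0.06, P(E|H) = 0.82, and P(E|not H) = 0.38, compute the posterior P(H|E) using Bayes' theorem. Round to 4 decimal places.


By Bayes' theorem: P(H|E) = P(E|H)*P(H) / P(E)
P(E) = P(E|H)*P(H) + P(E|not H)*P(not H)
P(E) = 0.82*0.06 + 0.38*0.94 = 0.4064
P(H|E) = 0.82*0.06 / 0.4064 = 0.1211

0.1211


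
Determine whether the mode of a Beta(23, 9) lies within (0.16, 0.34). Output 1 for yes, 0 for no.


First find the mode: (a-1)/(a+b-2) = 0.7333
Is 0.7333 in (0.16, 0.34)? 0

0


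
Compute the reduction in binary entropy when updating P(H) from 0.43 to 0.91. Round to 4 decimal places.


H_before = -p*log2(p) - (1-p)*log2(1-p) for p=0.43: 0.9858
H_after for p=0.91: 0.4365
Reduction = 0.9858 - 0.4365 = 0.5493

0.5493


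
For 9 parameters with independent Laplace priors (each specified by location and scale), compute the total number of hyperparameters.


A Laplace prior has 2 hyperparameters per parameter.
Total = 9 * 2 = 18

18


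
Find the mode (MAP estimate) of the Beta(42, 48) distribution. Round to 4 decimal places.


For Beta(a,b) with a,b > 1:
Mode = (a-1)/(a+b-2) = (42-1)/(90-2)
= 41/88 = 0.4659

0.4659


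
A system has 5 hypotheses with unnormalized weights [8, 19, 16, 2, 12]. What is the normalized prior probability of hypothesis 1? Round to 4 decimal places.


The normalized prior is the weight divided by the total.
Total weight = 57
P(H1) = 8 / 57 = 0.1404

0.1404


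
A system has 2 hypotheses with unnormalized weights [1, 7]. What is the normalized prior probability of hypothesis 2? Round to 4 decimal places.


The normalized prior is the weight divided by the total.
Total weight = 8
P(H2) = 7 / 8 = 0.875

0.875


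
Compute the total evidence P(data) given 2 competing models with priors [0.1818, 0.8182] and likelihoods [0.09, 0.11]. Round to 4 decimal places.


Marginal likelihood = sum P(model_i) * P(data|model_i)
Model 1: 0.1818 * 0.09 = 0.0164
Model 2: 0.8182 * 0.11 = 0.09
Total = 0.1064

0.1064


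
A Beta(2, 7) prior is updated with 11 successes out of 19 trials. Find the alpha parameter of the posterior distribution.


In the Beta-Binomial conjugate update:
alpha_post = alpha_prior + successes
= 2 + 11
= 13

13


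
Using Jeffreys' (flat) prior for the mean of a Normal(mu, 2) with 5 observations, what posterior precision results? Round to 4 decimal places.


Flat prior means prior precision is 0.
Posterior precision = n / sigma^2 = 5/2 = 2.5

2.5


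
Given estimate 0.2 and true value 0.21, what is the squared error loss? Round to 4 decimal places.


Squared error = (estimate - true)^2
Difference = -0.01
Loss = -0.01^2 = 0.0001

0.0001


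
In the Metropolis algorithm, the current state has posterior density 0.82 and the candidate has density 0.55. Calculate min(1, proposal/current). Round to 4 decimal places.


Ratio = 0.55/0.82 = 0.6707
Acceptance probability = min(1, 0.6707)
= 0.6707

0.6707


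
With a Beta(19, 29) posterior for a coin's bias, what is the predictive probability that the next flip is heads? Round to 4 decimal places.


The predictive probability equals the posterior mean.
P(next = heads) = alpha / (alpha + beta)
= 19 / 48 = 0.3958

0.3958


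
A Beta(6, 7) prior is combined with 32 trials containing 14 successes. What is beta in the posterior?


In conjugate updating:
beta_posterior = beta_prior + (n - k)
= 7 + (32 - 14)
= 7 + 18 = 25

25


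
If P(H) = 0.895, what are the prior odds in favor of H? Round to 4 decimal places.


Prior odds = P(H) / (1 - P(H))
= 0.895 / 0.105
= 8.5238

8.5238


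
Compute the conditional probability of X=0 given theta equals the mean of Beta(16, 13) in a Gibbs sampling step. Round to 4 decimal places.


Mean of Beta(16, 13) = 0.5517
P(X=0 | theta=0.5517) = 0.4483

0.4483


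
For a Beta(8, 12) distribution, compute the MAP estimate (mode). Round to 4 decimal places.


MAP = mode = (a-1)/(a+b-2)
= (8-1)/(8+12-2)
= 7/18 = 0.3889

0.3889


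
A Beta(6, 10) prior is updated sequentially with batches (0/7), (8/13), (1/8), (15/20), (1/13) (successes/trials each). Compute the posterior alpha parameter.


Sequential conjugate updating is equivalent to a single batch update.
Total successes across all batches = 25
alpha_posterior = alpha_prior + total_successes = 6 + 25
= 31

31


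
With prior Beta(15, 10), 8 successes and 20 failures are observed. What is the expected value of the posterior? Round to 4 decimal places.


Posterior = Beta(23, 30)
E[theta] = alpha/(alpha+beta)
= 23/53 = 0.434

0.434


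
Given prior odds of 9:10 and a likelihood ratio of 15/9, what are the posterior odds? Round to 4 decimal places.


Posterior odds = prior odds * LR
Prior odds = 9/10 = 0.9
LR = 15/9 = 1.6667
Posterior odds = 0.9 * 1.6667 = 1.5

1.5


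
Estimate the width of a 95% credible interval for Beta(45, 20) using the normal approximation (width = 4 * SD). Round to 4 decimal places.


For Beta(a,b): Var = ab/((a+b)^2(a+b+1))
Var = 0.0032, SD = 0.0568
Approximate 95% CI width = 4 * 0.0568 = 0.2272

0.2272


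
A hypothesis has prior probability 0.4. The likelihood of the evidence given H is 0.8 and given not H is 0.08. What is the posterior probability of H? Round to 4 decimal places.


Using Bayes' theorem:
P(E) = 0.4 * 0.8 + 0.6 * 0.08
P(E) = 0.368
P(H|E) = (0.4 * 0.8) / 0.368 = 0.8696

0.8696


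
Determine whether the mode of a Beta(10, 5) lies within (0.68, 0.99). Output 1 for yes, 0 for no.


First find the mode: (a-1)/(a+b-2) = 0.6923
Is 0.6923 in (0.68, 0.99)? 1

1


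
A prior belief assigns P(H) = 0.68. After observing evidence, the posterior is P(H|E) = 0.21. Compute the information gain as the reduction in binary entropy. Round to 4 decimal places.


H(prior) = -0.68*log2(0.68) - 0.32*log2(0.32)
= 0.9044
H(post) = -0.21*log2(0.21) - 0.79*log2(0.79)
= 0.7415
IG = 0.9044 - 0.7415 = 0.1629

0.1629


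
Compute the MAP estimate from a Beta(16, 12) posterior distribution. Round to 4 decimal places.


MAP = mode of Beta distribution
= (alpha - 1)/(alpha + beta - 2)
= (16-1)/(16+12-2)
= 15/26 = 0.5769

0.5769


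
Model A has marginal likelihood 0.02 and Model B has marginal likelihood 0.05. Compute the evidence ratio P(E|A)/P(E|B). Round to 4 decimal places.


Evidence ratio = P(E|A) / P(E|B)
= 0.02 / 0.05
= 0.4

0.4


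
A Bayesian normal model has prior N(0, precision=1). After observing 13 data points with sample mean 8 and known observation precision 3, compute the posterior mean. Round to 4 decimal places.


Posterior mean = (prior_precision * prior_mean + n * data_precision * data_mean) / (prior_precision + n * data_precision)
Numerator = 1*0 + 13*3*8 = 312
Denominator = 1 + 13*3 = 40
Posterior mean = 7.8

7.8


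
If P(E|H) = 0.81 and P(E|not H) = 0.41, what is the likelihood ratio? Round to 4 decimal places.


Likelihood ratio = P(E|H) / P(E|not H)
= 0.81 / 0.41
= 1.9756

1.9756


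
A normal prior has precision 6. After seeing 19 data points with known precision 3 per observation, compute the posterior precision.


In the conjugate normal model, precisions add:
tau_posterior = tau_prior + n * tau_data
= 6 + 19*3 = 63

63


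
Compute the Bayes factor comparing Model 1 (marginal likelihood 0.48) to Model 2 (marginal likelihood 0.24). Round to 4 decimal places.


BF12 = marginal likelihood of M1 / marginal likelihood of M2
= 0.48/0.24
= 2.0

2.0


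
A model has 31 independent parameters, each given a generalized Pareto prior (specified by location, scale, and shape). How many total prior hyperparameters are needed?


Each generalized Pareto prior needs 3 hyperparameters (location, scale, and shape).
Total = 3 * 31 = 93

93


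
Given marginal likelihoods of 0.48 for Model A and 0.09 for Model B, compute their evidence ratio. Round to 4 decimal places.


Ratio = ML(A) / ML(B) = 0.48/0.09
= 5.3333

5.3333


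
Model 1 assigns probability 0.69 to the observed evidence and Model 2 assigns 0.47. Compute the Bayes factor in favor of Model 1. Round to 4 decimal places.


BF = P(data|M1) / P(data|M2)
= 0.69 / 0.47 = 1.4681

1.4681


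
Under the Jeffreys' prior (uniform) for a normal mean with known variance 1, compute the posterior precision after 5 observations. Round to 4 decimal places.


Prior precision = 0 (flat prior).
Post. prec. = 0 + n/var = 5/1 = 5.0

5.0


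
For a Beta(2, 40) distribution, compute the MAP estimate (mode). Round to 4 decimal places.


MAP = mode = (a-1)/(a+b-2)
= (2-1)/(2+40-2)
= 1/40 = 0.025

0.025


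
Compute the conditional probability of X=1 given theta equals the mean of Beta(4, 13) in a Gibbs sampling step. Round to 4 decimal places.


Mean of Beta(4, 13) = 0.2353
P(X=1 | theta=0.2353) = 0.2353

0.2353


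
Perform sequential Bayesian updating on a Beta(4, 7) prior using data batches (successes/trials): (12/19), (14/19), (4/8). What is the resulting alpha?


Accumulate successes: 30
Posterior alpha = prior alpha + sum of successes
= 4 + 30 = 34

34


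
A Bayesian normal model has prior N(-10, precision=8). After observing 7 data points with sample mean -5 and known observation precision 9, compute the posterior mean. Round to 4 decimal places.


Posterior mean = (prior_precision * prior_mean + n * data_precision * data_mean) / (prior_precision + n * data_precision)
Numerator = 8*-10 + 7*9*-5 = -395
Denominator = 8 + 7*9 = 71
Posterior mean = -5.5634

-5.5634


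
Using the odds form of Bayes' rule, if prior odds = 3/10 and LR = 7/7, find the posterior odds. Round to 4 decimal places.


Bayes' rule in odds form: posterior odds = prior odds * LR
= (3 * 7) / (10 * 7)
= 21/70 = 0.3

0.3


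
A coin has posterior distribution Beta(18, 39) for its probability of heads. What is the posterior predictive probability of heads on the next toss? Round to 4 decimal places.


Posterior predictive = E[theta] = alpha/(alpha+beta)
= 18/57
= 0.3158

0.3158


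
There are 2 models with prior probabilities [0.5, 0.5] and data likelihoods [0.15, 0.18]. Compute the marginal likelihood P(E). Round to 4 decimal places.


P(E) = sum over models of P(M_i) * P(E|M_i)
= 0.5*0.15 + 0.5*0.18
= 0.165

0.165


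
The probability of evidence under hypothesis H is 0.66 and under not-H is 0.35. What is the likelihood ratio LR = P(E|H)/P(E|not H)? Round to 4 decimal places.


LR = 0.66 / 0.35
= 1.8857

1.8857


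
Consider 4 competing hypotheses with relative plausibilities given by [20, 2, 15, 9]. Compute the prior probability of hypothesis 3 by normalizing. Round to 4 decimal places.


Sum of weights = 20 + 2 + 15 + 9 = 46
Normalized prior for H3 = 15 / 46
= 0.3261

0.3261


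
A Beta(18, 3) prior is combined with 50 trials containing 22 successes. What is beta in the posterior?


In conjugate updating:
beta_posterior = beta_prior + (n - k)
= 3 + (50 - 22)
= 3 + 28 = 31

31


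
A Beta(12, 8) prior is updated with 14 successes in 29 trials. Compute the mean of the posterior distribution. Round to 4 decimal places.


After update: Beta(26, 23)
Mean = 26 / (26 + 23) = 26 / 49
= 0.5306

0.5306


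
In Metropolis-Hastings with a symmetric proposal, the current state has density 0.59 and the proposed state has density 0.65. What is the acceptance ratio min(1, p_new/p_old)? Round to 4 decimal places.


Ratio = p_new / p_old = 0.65 / 0.59 = 1.1017
Acceptance = min(1, 1.1017) = 1.0

1.0


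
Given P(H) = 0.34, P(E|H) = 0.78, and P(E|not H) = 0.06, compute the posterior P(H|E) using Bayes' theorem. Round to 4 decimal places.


By Bayes' theorem: P(H|E) = P(E|H)*P(H) / P(E)
P(E) = P(E|H)*P(H) + P(E|not H)*P(not H)
P(E) = 0.78*0.34 + 0.06*0.66 = 0.3048
P(H|E) = 0.78*0.34 / 0.3048 = 0.8701

0.8701


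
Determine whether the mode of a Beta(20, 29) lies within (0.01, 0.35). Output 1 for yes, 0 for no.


First find the mode: (a-1)/(a+b-2) = 0.4043
Is 0.4043 in (0.01, 0.35)? 0

0


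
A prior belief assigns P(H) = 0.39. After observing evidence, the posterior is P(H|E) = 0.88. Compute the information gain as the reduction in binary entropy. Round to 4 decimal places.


H(prior) = -0.39*log2(0.39) - 0.61*log2(0.61)
= 0.9648
H(post) = -0.88*log2(0.88) - 0.12*log2(0.12)
= 0.5294
IG = 0.9648 - 0.5294 = 0.4354

0.4354


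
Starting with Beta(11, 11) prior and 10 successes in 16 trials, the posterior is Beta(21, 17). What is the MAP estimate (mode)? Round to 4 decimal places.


The mode of Beta(a, b) when a > 1 and b > 1 is (a-1)/(a+b-2)
= (21 - 1) / (21 + 17 - 2)
= 20 / 36
= 0.5556

0.5556


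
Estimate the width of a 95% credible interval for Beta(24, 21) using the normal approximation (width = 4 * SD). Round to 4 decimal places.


For Beta(a,b): Var = ab/((a+b)^2(a+b+1))
Var = 0.0054, SD = 0.0736
Approximate 95% CI width = 4 * 0.0736 = 0.2942

0.2942


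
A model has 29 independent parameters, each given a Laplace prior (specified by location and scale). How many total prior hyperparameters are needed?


Each Laplace prior needs 2 hyperparameters (location and scale).
Total = 2 * 29 = 58

58


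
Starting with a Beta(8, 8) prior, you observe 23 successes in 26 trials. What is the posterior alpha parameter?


For a Beta-Binomial conjugate model:
Posterior alpha = prior alpha + number of successes
= 8 + 23 = 31

31


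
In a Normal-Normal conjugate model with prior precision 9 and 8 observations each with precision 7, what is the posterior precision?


Posterior precision = prior precision + n * observation precision
= 9 + 8 * 7
= 9 + 56 = 65

65


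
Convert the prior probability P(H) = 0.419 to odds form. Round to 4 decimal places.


P(not H) = 1 - 0.419 = 0.581
Odds = 0.419 / 0.581 = 0.7212

0.7212


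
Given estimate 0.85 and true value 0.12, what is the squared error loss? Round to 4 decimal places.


Squared error = (estimate - true)^2
Difference = 0.73
Loss = 0.73^2 = 0.5329

0.5329


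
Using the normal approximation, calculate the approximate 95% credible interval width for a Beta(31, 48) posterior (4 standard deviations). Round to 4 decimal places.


Var(Beta) = 31*48/(79^2 * 80) = 0.003
SD = 0.0546
Width ~ 4*SD = 0.2184

0.2184


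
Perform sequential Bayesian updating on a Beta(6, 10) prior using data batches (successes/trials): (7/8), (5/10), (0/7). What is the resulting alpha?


Accumulate successes: 12
Posterior alpha = prior alpha + sum of successes
= 6 + 12 = 18

18


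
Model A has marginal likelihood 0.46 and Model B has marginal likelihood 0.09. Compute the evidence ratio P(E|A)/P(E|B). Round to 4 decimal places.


Evidence ratio = P(E|A) / P(E|B)
= 0.46 / 0.09
= 5.1111

5.1111


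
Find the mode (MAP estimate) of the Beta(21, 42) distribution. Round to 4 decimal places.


For Beta(a,b) with a,b > 1:
Mode = (a-1)/(a+b-2) = (21-1)/(63-2)
= 20/61 = 0.3279

0.3279


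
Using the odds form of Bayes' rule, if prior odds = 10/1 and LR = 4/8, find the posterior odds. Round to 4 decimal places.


Bayes' rule in odds form: posterior odds = prior odds * LR
= (10 * 4) / (1 * 8)
= 40/8 = 5.0

5.0


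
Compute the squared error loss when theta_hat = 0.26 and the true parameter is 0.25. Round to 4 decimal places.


L = (theta_hat - theta_true)^2
= (0.26 - 0.25)^2
= 0.01^2 = 0.0001

0.0001


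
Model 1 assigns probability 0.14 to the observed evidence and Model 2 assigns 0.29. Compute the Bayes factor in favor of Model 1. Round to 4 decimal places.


BF = P(data|M1) / P(data|M2)
= 0.14 / 0.29 = 0.4828

0.4828


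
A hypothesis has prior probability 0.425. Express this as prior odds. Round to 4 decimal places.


Odds = P(H) / P(not H) = 0.425 / 0.575
= 0.7391

0.7391


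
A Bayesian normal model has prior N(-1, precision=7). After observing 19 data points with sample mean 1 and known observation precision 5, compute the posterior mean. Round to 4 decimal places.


Posterior mean = (prior_precision * prior_mean + n * data_precision * data_mean) / (prior_precision + n * data_precision)
Numerator = 7*-1 + 19*5*1 = 88
Denominator = 7 + 19*5 = 102
Posterior mean = 0.8627

0.8627


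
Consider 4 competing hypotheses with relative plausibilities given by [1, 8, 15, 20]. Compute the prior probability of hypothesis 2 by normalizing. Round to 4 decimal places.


Sum of weights = 1 + 8 + 15 + 20 = 44
Normalized prior for H2 = 8 / 44
= 0.1818

0.1818


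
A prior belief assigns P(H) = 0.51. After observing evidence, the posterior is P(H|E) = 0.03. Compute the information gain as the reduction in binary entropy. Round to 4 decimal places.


H(prior) = -0.51*log2(0.51) - 0.49*log2(0.49)
= 0.9997
H(post) = -0.03*log2(0.03) - 0.97*log2(0.97)
= 0.1944
IG = 0.9997 - 0.1944 = 0.8053

0.8053


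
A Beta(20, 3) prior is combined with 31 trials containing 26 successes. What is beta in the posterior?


In conjugate updating:
beta_posterior = beta_prior + (n - k)
= 3 + (31 - 26)
= 3 + 5 = 8

8


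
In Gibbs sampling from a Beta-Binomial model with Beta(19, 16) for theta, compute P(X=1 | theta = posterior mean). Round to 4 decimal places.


Posterior mean = alpha/(alpha+beta) = 19/35 = 0.5429
P(X=1|theta=mean) = theta = 0.5429

0.5429


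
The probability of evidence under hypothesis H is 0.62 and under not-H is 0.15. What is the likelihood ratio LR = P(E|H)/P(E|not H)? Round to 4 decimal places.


LR = 0.62 / 0.15
= 4.1333

4.1333


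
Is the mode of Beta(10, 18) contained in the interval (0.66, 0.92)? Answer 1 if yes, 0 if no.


Mode = (a-1)/(a+b-2) = 9/26 = 0.3462
Interval: (0.66, 0.92)
Contains mode? 0

0


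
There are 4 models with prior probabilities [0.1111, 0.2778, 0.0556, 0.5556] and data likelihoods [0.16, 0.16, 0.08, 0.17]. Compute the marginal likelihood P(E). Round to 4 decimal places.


P(E) = sum over models of P(M_i) * P(E|M_i)
= 0.1111*0.16 + 0.2778*0.16 + 0.0556*0.08 + 0.5556*0.17
= 0.1611

0.1611


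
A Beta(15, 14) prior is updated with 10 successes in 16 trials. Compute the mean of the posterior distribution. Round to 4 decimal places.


After update: Beta(25, 20)
Mean = 25 / (25 + 20) = 25 / 45
= 0.5556

0.5556


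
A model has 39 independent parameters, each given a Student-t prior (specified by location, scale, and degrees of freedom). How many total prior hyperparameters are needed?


Each Student-t prior needs 3 hyperparameters (location, scale, and degrees of freedom).
Total = 3 * 39 = 117

117


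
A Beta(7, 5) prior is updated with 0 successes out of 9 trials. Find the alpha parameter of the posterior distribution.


In the Beta-Binomial conjugate update:
alpha_post = alpha_prior + successes
= 7 + 0
= 7

7


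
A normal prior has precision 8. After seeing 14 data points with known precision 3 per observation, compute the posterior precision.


In the conjugate normal model, precisions add:
tau_posterior = tau_prior + n * tau_data
= 8 + 14*3 = 50

50


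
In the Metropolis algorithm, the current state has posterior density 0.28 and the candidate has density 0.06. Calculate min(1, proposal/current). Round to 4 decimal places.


Ratio = 0.06/0.28 = 0.2143
Acceptance probability = min(1, 0.2143)
= 0.2143

0.2143


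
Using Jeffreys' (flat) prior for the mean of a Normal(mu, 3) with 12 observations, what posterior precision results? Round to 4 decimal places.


Flat prior means prior precision is 0.
Posterior precision = n / sigma^2 = 12/3 = 4.0

4.0


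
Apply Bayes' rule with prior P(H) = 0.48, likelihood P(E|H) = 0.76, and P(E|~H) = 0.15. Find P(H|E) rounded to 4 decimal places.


Step 1: Compute marginal P(E) = P(E|H)P(H) + P(E|~H)P(~H)
= 0.76*0.48 + 0.15*0.52 = 0.4428
Step 2: P(H|E) = P(E|H)P(H)/P(E) = 0.3648/0.4428
= 0.8238

0.8238


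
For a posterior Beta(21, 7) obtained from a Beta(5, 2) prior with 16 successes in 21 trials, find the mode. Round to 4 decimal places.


Mode = (alpha - 1) / (alpha + beta - 2)
= 20 / 26
= 0.7692

0.7692


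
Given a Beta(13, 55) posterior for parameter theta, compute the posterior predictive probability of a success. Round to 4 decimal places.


For a Beta-Bernoulli model, the predictive probability is the mean:
P(success) = 13/(13+55) = 13/68 = 0.1912

0.1912


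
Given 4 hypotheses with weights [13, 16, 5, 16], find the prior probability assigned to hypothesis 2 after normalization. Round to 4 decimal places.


To normalize, divide each weight by the sum of all weights.
Sum = 50
Prior(H2) = 16/50 = 0.32

0.32


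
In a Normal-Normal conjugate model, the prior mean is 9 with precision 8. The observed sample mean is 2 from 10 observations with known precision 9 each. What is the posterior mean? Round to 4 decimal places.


Posterior precision = tau0 + n*tau = 8 + 10*9 = 98
Posterior mean = (tau0*mu0 + n*tau*xbar) / posterior_precision
= (8*9 + 10*9*2) / 98
= 252 / 98 = 2.5714

2.5714


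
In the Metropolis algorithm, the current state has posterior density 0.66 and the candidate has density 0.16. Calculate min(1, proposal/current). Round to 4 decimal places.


Ratio = 0.16/0.66 = 0.2424
Acceptance probability = min(1, 0.2424)
= 0.2424

0.2424


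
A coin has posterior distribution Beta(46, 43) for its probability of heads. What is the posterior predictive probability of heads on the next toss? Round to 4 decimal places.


Posterior predictive = E[theta] = alpha/(alpha+beta)
= 46/89
= 0.5169

0.5169


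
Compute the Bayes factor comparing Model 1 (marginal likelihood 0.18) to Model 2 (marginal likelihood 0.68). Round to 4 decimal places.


BF12 = marginal likelihood of M1 / marginal likelihood of M2
= 0.18/0.68
= 0.2647

0.2647


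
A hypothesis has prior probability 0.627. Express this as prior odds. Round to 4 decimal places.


Odds = P(H) / P(not H) = 0.627 / 0.373
= 1.681

1.681
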